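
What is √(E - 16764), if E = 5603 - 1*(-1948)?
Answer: I*√9213 ≈ 95.984*I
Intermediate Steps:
E = 7551 (E = 5603 + 1948 = 7551)
√(E - 16764) = √(7551 - 16764) = √(-9213) = I*√9213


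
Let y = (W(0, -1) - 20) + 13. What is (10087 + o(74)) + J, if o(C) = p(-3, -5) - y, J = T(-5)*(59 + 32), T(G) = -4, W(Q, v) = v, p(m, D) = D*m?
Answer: 9746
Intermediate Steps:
y = -8 (y = (-1 - 20) + 13 = -21 + 13 = -8)
J = -364 (J = -4*(59 + 32) = -4*91 = -364)
o(C) = 23 (o(C) = -5*(-3) - 1*(-8) = 15 + 8 = 23)
(10087 + o(74)) + J = (10087 + 23) - 364 = 10110 - 364 = 9746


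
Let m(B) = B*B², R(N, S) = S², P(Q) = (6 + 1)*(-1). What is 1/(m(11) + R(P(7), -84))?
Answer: 1/8387 ≈ 0.00011923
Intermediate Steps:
P(Q) = -7 (P(Q) = 7*(-1) = -7)
m(B) = B³
1/(m(11) + R(P(7), -84)) = 1/(11³ + (-84)²) = 1/(1331 + 7056) = 1/8387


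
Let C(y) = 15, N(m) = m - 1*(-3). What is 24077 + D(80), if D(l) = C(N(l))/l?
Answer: 385235/16 ≈ 24077.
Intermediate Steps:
N(m) = 3 + m (N(m) = m + 3 = 3 + m)
D(l) = 15/l
24077 + D(80) = 24077 + 15/80 = 24077 + 15*(1/80) = 24077 + 3/16 = 385235/16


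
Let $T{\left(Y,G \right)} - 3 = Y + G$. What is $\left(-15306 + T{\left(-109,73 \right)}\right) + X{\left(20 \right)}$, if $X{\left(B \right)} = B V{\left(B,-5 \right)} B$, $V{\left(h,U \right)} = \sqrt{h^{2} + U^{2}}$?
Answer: $-15339 + 2000 \sqrt{17} \approx -7092.8$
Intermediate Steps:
$V{\left(h,U \right)} = \sqrt{U^{2} + h^{2}}$
$X{\left(B \right)} = B^{2} \sqrt{25 + B^{2}}$ ($X{\left(B \right)} = B \sqrt{\left(-5\right)^{2} + B^{2}} B = B \sqrt{25 + B^{2}} B = B^{2} \sqrt{25 + B^{2}}$)
$T{\left(Y,G \right)} = 3 + G + Y$ ($T{\left(Y,G \right)} = 3 + \left(Y + G\right) = 3 + \left(G + Y\right) = 3 + G + Y$)
$\left(-15306 + T{\left(-109,73 \right)}\right) + X{\left(20 \right)} = \left(-15306 + \left(3 + 73 - 109\right)\right) + 20^{2} \sqrt{25 + 20^{2}} = \left(-15306 - 33\right) + 400 \sqrt{25 + 400} = -15339 + 400 \sqrt{425} = -15339 + 400 \cdot 5 \sqrt{17} = -15339 + 2000 \sqrt{17}$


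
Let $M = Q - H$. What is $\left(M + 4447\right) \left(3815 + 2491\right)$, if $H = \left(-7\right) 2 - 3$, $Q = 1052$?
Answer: $34783896$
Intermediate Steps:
$H = -17$ ($H = -14 - 3 = -17$)
$M = 1069$ ($M = 1052 - -17 = 1052 + 17 = 1069$)
$\left(M + 4447\right) \left(3815 + 2491\right) = \left(1069 + 4447\right) \left(3815 + 2491\right) = 5516 \cdot 6306 = 34783896$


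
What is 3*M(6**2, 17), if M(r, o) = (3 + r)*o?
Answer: 1989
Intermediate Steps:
M(r, o) = o*(3 + r)
3*M(6**2, 17) = 3*(17*(3 + 6**2)) = 3*(17*(3 + 36)) = 3*(17*39) = 3*663 = 1989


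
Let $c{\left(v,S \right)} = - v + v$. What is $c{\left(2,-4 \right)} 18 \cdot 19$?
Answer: $0$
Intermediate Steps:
$c{\left(v,S \right)} = 0$
$c{\left(2,-4 \right)} 18 \cdot 19 = 0 \cdot 18 \cdot 19 = 0 \cdot 19 = 0$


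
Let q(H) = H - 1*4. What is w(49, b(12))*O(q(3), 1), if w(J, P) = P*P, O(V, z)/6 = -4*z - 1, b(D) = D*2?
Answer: -17280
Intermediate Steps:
b(D) = 2*D
q(H) = -4 + H (q(H) = H - 4 = -4 + H)
O(V, z) = -6 - 24*z (O(V, z) = 6*(-4*z - 1) = 6*(-1 - 4*z) = -6 - 24*z)
w(J, P) = P²
w(49, b(12))*O(q(3), 1) = (2*12)²*(-6 - 24*1) = 24²*(-6 - 24) = 576*(-30) = -17280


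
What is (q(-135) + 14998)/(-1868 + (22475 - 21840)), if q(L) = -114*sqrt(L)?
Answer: -14998/1233 + 38*I*sqrt(15)/137 ≈ -12.164 + 1.0743*I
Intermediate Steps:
(q(-135) + 14998)/(-1868 + (22475 - 21840)) = (-342*I*sqrt(15) + 14998)/(-1868 + (22475 - 21840)) = (-342*I*sqrt(15) + 14998)/(-1868 + 635) = (-342*I*sqrt(15) + 14998)/(-1233) = (14998 - 342*I*sqrt(15))*(-1/1233) = -14998/1233 + 38*I*sqrt(15)/137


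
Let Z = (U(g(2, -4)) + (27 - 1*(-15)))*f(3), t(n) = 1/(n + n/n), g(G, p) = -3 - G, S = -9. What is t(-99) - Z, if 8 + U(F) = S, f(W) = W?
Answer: -7351/98 ≈ -75.010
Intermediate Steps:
U(F) = -17 (U(F) = -8 - 9 = -17)
t(n) = 1/(1 + n) (t(n) = 1/(n + 1) = 1/(1 + n))
Z = 75 (Z = (-17 + (27 - 1*(-15)))*3 = (-17 + (27 + 15))*3 = (-17 + 42)*3 = 25*3 = 75)
t(-99) - Z = 1/(1 - 99) - 1*75 = 1/(-98) - 75 = -1/98 - 75 = -7351/98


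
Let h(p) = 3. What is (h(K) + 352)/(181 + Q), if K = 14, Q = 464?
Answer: 71/129 ≈ 0.55039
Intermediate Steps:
(h(K) + 352)/(181 + Q) = (3 + 352)/(181 + 464) = 355/645 = (1/645)*355 = 71/129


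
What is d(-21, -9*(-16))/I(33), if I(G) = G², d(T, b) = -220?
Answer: -20/99 ≈ -0.20202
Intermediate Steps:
d(-21, -9*(-16))/I(33) = -220/(33²) = -220/1089 = -220*1/1089 = -20/99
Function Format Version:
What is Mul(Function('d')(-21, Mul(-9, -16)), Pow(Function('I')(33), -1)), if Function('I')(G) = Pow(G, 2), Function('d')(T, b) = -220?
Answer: Rational(-20, 99) ≈ -0.20202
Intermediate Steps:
Mul(Function('d')(-21, Mul(-9, -16)), Pow(Function('I')(33), -1)) = Mul(-220, Pow(Pow(33, 2), -1)) = Mul(-220, Pow(1089, -1)) = Mul(-220, Rational(1, 1089)) = Rational(-20, 99)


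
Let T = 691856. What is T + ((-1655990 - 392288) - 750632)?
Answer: -2107054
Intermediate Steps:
T + ((-1655990 - 392288) - 750632) = 691856 + ((-1655990 - 392288) - 750632) = 691856 + (-2048278 - 750632) = 691856 - 2798910 = -2107054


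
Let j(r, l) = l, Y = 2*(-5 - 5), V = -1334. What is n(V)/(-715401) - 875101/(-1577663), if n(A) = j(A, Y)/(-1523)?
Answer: 953471271199763/1718951750615349 ≈ 0.55468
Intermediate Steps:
Y = -20 (Y = 2*(-10) = -20)
n(A) = 20/1523 (n(A) = -20/(-1523) = -20*(-1/1523) = 20/1523)
n(V)/(-715401) - 875101/(-1577663) = (20/1523)/(-715401) - 875101/(-1577663) = (20/1523)*(-1/715401) - 875101*(-1/1577663) = -20/1089555723 + 875101/1577663 = 953471271199763/1718951750615349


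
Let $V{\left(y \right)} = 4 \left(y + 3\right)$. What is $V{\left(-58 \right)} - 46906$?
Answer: $-47126$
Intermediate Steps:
$V{\left(y \right)} = 12 + 4 y$ ($V{\left(y \right)} = 4 \left(3 + y\right) = 12 + 4 y$)
$V{\left(-58 \right)} - 46906 = \left(12 + 4 \left(-58\right)\right) - 46906 = \left(12 - 232\right) - 46906 = -220 - 46906 = -47126$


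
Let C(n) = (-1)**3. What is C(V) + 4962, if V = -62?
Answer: 4961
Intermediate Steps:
C(n) = -1
C(V) + 4962 = -1 + 4962 = 4961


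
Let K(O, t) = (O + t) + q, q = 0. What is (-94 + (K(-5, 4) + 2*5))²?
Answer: 7225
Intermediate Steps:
K(O, t) = O + t (K(O, t) = (O + t) + 0 = O + t)
(-94 + (K(-5, 4) + 2*5))² = (-94 + ((-5 + 4) + 2*5))² = (-94 + (-1 + 10))² = (-94 + 9)² = (-85)² = 7225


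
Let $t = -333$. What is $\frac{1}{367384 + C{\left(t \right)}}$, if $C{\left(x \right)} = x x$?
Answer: $\frac{1}{478273} \approx 2.0909 \cdot 10^{-6}$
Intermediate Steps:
$C{\left(x \right)} = x^{2}$
$\frac{1}{367384 + C{\left(t \right)}} = \frac{1}{367384 + \left(-333\right)^{2}} = \frac{1}{367384 + 110889} = \frac{1}{478273}$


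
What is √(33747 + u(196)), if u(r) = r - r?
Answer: √33747 ≈ 183.70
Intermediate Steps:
u(r) = 0
√(33747 + u(196)) = √(33747 + 0) = √33747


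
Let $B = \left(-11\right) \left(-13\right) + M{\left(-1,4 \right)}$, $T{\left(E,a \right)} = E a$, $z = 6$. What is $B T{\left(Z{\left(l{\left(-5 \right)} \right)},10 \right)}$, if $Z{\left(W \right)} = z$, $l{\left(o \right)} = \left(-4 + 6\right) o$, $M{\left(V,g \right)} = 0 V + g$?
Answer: $8820$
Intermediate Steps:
$M{\left(V,g \right)} = g$ ($M{\left(V,g \right)} = 0 + g = g$)
$l{\left(o \right)} = 2 o$
$Z{\left(W \right)} = 6$
$B = 147$ ($B = \left(-11\right) \left(-13\right) + 4 = 143 + 4 = 147$)
$B T{\left(Z{\left(l{\left(-5 \right)} \right)},10 \right)} = 147 \cdot 6 \cdot 10 = 147 \cdot 60 = 8820$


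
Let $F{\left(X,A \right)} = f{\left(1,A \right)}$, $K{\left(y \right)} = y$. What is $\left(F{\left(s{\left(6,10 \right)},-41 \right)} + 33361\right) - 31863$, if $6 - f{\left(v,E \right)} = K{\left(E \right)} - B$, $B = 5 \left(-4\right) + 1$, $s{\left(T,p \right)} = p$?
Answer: $1526$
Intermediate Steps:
$B = -19$ ($B = -20 + 1 = -19$)
$f{\left(v,E \right)} = -13 - E$ ($f{\left(v,E \right)} = 6 - \left(E - -19\right) = 6 - \left(E + 19\right) = 6 - \left(19 + E\right) = -13 - E$)
$F{\left(X,A \right)} = -13 - A$
$\left(F{\left(s{\left(6,10 \right)},-41 \right)} + 33361\right) - 31863 = \left(\left(-13 - -41\right) + 33361\right) - 31863 = \left(\left(-13 + 41\right) + 33361\right) - 31863 = \left(28 + 33361\right) - 31863 = 33389 - 31863 = 1526$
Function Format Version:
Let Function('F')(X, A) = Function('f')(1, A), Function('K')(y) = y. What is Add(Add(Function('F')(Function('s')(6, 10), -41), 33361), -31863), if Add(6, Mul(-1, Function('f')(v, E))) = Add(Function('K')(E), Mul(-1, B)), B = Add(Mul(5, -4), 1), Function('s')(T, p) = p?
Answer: 1526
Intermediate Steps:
B = -19 (B = Add(-20, 1) = -19)
Function('f')(v, E) = Add(-13, Mul(-1, E)) (Function('f')(v, E) = Add(6, Mul(-1, Add(E, Mul(-1, -19)))) = Add(6, Mul(-1, Add(E, 19))) = Add(6, Mul(-1, Add(19, E))) = Add(6, Add(-19, Mul(-1, E))) = Add(-13, Mul(-1, E)))
Function('F')(X, A) = Add(-13, Mul(-1, A))
Add(Add(Function('F')(Function('s')(6, 10), -41), 33361), -31863) = Add(Add(Add(-13, Mul(-1, -41)), 33361), -31863) = Add(Add(Add(-13, 41), 33361), -31863) = Add(Add(28, 33361), -31863) = Add(33389, -31863) = 1526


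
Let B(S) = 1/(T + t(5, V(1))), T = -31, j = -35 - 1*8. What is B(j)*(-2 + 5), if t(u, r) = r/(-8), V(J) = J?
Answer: -8/83 ≈ -0.096385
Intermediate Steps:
j = -43 (j = -35 - 8 = -43)
t(u, r) = -r/8 (t(u, r) = r*(-1/8) = -r/8)
B(S) = -8/249 (B(S) = 1/(-31 - 1/8*1) = 1/(-31 - 1/8) = 1/(-249/8) = -8/249)
B(j)*(-2 + 5) = -8*(-2 + 5)/249 = -8/249*3 = -8/83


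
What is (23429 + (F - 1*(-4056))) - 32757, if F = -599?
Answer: -5871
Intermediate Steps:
(23429 + (F - 1*(-4056))) - 32757 = (23429 + (-599 - 1*(-4056))) - 32757 = (23429 + (-599 + 4056)) - 32757 = (23429 + 3457) - 32757 = 26886 - 32757 = -5871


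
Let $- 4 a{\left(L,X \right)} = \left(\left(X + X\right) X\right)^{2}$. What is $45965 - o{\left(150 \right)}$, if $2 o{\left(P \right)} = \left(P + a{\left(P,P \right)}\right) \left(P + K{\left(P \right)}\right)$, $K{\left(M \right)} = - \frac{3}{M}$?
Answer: $\frac{75927444433}{2} \approx 3.7964 \cdot 10^{10}$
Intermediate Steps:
$a{\left(L,X \right)} = - X^{4}$ ($a{\left(L,X \right)} = - \frac{\left(\left(X + X\right) X\right)^{2}}{4} = - \frac{\left(2 X X\right)^{2}}{4} = - \frac{\left(2 X^{2}\right)^{2}}{4} = - \frac{4 X^{4}}{4} = - X^{4}$)
$o{\left(P \right)} = \frac{\left(P - P^{4}\right) \left(P - \frac{3}{P}\right)}{2}$
$45965 - o{\left(150 \right)} = 45965 - \left(- \frac{3}{2} + \frac{150^{2}}{2} - \frac{150^{5}}{2} + \frac{3 \cdot 150^{3}}{2}\right) = 45965 - \left(- \frac{3}{2} + \frac{1}{2} \cdot 22500 - 37968750000 + \frac{3}{2} \cdot 3375000\right) = 45965 - \left(- \frac{3}{2} + 11250 - 37968750000 + 5062500\right) = 45965 - - \frac{75927352503}{2} = 45965 + \frac{75927352503}{2} = \frac{75927444433}{2}$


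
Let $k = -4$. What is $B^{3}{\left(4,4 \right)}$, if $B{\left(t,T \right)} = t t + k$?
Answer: $1728$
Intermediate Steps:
$B{\left(t,T \right)} = -4 + t^{2}$ ($B{\left(t,T \right)} = t t - 4 = t^{2} - 4 = -4 + t^{2}$)
$B^{3}{\left(4,4 \right)} = \left(-4 + 4^{2}\right)^{3} = \left(-4 + 16\right)^{3} = 12^{3} = 1728$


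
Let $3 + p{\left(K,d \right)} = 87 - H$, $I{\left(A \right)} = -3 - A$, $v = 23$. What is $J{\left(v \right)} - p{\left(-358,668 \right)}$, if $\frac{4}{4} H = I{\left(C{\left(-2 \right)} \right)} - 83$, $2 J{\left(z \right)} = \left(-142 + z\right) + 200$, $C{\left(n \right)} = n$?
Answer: $- \frac{255}{2} \approx -127.5$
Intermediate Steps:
$J{\left(z \right)} = 29 + \frac{z}{2}$ ($J{\left(z \right)} = \frac{\left(-142 + z\right) + 200}{2} = \frac{58 + z}{2} = 29 + \frac{z}{2}$)
$H = -84$ ($H = \left(-3 - -2\right) - 83 = \left(-3 + 2\right) - 83 = -1 - 83 = -84$)
$p{\left(K,d \right)} = 168$ ($p{\left(K,d \right)} = -3 + \left(87 - -84\right) = -3 + \left(87 + 84\right) = -3 + 171 = 168$)
$J{\left(v \right)} - p{\left(-358,668 \right)} = \left(29 + \frac{1}{2} \cdot 23\right) - 168 = \left(29 + \frac{23}{2}\right) - 168 = \frac{81}{2} - 168 = - \frac{255}{2}$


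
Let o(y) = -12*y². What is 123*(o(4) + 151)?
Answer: -5043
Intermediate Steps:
123*(o(4) + 151) = 123*(-12*4² + 151) = 123*(-12*16 + 151) = 123*(-192 + 151) = 123*(-41) = -5043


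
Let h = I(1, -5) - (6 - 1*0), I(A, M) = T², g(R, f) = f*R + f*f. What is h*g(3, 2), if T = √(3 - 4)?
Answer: -70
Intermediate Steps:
g(R, f) = f² + R*f (g(R, f) = R*f + f² = f² + R*f)
T = I (T = √(-1) = I ≈ 1.0*I)
I(A, M) = -1 (I(A, M) = I² = -1)
h = -7 (h = -1 - (6 - 1*0) = -1 - (6 + 0) = -1 - 1*6 = -1 - 6 = -7)
h*g(3, 2) = -14*(3 + 2) = -14*5 = -7*10 = -70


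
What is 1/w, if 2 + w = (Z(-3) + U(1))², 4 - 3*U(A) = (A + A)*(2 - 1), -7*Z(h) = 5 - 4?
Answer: -441/761 ≈ -0.57950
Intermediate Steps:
Z(h) = -⅐ (Z(h) = -(5 - 4)/7 = -⅐*1 = -⅐)
U(A) = 4/3 - 2*A/3 (U(A) = 4/3 - (A + A)*(2 - 1)/3 = 4/3 - 2*A/3)
w = -761/441 (w = -2 + (-⅐ + (4/3 - ⅔*1))² = -2 + (-⅐ + (4/3 - ⅔))² = -2 + (-⅐ + ⅔)² = -2 + (11/21)² = -2 + 121/441 = -761/441 ≈ -1.7256)
1/w = 1/(-761/441) = -441/761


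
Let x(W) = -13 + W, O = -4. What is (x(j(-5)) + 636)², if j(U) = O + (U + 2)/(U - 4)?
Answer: 3452164/9 ≈ 3.8357e+5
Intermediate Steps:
j(U) = -4 + (2 + U)/(-4 + U) (j(U) = -4 + (U + 2)/(U - 4) = -4 + (2 + U)/(-4 + U))
(x(j(-5)) + 636)² = ((-13 + 3*(6 - 1*(-5))/(-4 - 5)) + 636)² = ((-13 + 3*(6 + 5)/(-9)) + 636)² = ((-13 + 3*(-⅑)*11) + 636)² = ((-13 - 11/3) + 636)² = (-50/3 + 636)² = (1858/3)² = 3452164/9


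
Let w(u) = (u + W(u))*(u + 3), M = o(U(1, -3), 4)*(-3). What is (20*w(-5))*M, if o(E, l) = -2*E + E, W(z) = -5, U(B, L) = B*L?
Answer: -3600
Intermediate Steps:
o(E, l) = -E
M = -9 (M = -(-3)*(-3) = -1*(-3)*(-3) = 3*(-3) = -9)
w(u) = (-5 + u)*(3 + u) (w(u) = (u - 5)*(u + 3) = (-5 + u)*(3 + u))
(20*w(-5))*M = (20*(-15 + (-5)**2 - 2*(-5)))*(-9) = (20*(-15 + 25 + 10))*(-9) = (20*20)*(-9) = 400*(-9) = -3600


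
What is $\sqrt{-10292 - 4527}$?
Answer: $i \sqrt{14819} \approx 121.73 i$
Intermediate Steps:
$\sqrt{-10292 - 4527} = \sqrt{-14819} = i \sqrt{14819}$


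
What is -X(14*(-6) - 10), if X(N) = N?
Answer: 94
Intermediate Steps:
-X(14*(-6) - 10) = -(14*(-6) - 10) = -(-84 - 10) = -1*(-94) = 94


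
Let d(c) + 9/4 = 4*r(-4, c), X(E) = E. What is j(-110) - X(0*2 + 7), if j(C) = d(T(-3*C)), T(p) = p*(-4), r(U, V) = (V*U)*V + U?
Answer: -111513701/4 ≈ -2.7878e+7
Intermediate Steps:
r(U, V) = U + U*V² (r(U, V) = (U*V)*V + U = U*V² + U = U + U*V²)
T(p) = -4*p
d(c) = -73/4 - 16*c² (d(c) = -9/4 + 4*(-4*(1 + c²)) = -9/4 + 4*(-4 - 4*c²) = -9/4 + (-16 - 16*c²) = -73/4 - 16*c²)
j(C) = -73/4 - 2304*C² (j(C) = -73/4 - 16*144*C² = -73/4 - 2304*C²)
j(-110) - X(0*2 + 7) = (-73/4 - 2304*(-110)²) - (0*2 + 7) = (-73/4 - 2304*12100) - (0 + 7) = (-73/4 - 27878400) - 1*7 = -111513673/4 - 7 = -111513701/4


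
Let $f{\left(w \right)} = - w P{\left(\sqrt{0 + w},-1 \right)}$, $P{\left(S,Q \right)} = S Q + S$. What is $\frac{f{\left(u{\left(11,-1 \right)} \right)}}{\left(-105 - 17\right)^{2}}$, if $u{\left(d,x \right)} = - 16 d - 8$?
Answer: $0$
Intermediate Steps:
$P{\left(S,Q \right)} = S + Q S$ ($P{\left(S,Q \right)} = Q S + S = S + Q S$)
$u{\left(d,x \right)} = -8 - 16 d$
$f{\left(w \right)} = 0$ ($f{\left(w \right)} = - w \sqrt{0 + w} \left(1 - 1\right) = - w \sqrt{w} 0 = - w 0 = 0$)
$\frac{f{\left(u{\left(11,-1 \right)} \right)}}{\left(-105 - 17\right)^{2}} = \frac{0}{\left(-105 - 17\right)^{2}} = \frac{0}{\left(-122\right)^{2}} = \frac{0}{14884} = 0 \cdot \frac{1}{14884} = 0$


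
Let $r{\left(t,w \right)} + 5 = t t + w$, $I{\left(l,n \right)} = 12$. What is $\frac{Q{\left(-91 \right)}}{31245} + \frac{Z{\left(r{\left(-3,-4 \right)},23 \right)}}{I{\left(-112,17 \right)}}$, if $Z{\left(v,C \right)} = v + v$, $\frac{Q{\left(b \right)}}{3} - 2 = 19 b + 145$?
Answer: $- \frac{1582}{10415} \approx -0.1519$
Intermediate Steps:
$r{\left(t,w \right)} = -5 + w + t^{2}$ ($r{\left(t,w \right)} = -5 + \left(t t + w\right) = -5 + \left(t^{2} + w\right) = -5 + \left(w + t^{2}\right) = -5 + w + t^{2}$)
$Q{\left(b \right)} = 441 + 57 b$ ($Q{\left(b \right)} = 6 + 3 \left(19 b + 145\right) = 6 + 3 \left(145 + 19 b\right) = 6 + \left(435 + 57 b\right) = 441 + 57 b$)
$Z{\left(v,C \right)} = 2 v$
$\frac{Q{\left(-91 \right)}}{31245} + \frac{Z{\left(r{\left(-3,-4 \right)},23 \right)}}{I{\left(-112,17 \right)}} = \frac{441 + 57 \left(-91\right)}{31245} + \frac{2 \left(-5 - 4 + \left(-3\right)^{2}\right)}{12} = \left(441 - 5187\right) \frac{1}{31245} + 2 \left(-5 - 4 + 9\right) \frac{1}{12} = \left(-4746\right) \frac{1}{31245} + 2 \cdot 0 \cdot \frac{1}{12} = - \frac{1582}{10415} + 0 \cdot \frac{1}{12} = - \frac{1582}{10415} + 0 = - \frac{1582}{10415}$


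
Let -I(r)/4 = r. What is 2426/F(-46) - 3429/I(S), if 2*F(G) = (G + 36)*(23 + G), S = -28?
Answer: -122623/12880 ≈ -9.5204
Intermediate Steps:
F(G) = (23 + G)*(36 + G)/2 (F(G) = ((G + 36)*(23 + G))/2 = ((36 + G)*(23 + G))/2 = ((23 + G)*(36 + G))/2 = (23 + G)*(36 + G)/2)
I(r) = -4*r
2426/F(-46) - 3429/I(S) = 2426/(414 + (½)*(-46)² + (59/2)*(-46)) - 3429/((-4*(-28))) = 2426/(414 + (½)*2116 - 1357) - 3429/112 = 2426/(414 + 1058 - 1357) - 3429*1/112 = 2426/115 - 3429/112 = -122623/12880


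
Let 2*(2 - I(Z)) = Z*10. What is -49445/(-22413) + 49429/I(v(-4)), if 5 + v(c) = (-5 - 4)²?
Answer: -11711419/91098 ≈ -128.56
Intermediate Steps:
v(c) = 76 (v(c) = -5 + (-5 - 4)² = -5 + (-9)² = -5 + 81 = 76)
I(Z) = 2 - 5*Z (I(Z) = 2 - Z*10/2 = 2 - 5*Z)
-49445/(-22413) + 49429/I(v(-4)) = -49445/(-22413) + 49429/(2 - 5*76) = -49445*(-1/22413) + 49429/(2 - 380) = 1595/723 + 49429/(-378) = 1595/723 + 49429*(-1/378) = 1595/723 - 49429/378 = -11711419/91098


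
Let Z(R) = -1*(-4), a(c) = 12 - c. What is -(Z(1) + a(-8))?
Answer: -24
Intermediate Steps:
Z(R) = 4
-(Z(1) + a(-8)) = -(4 + (12 - 1*(-8))) = -(4 + (12 + 8)) = -(4 + 20) = -1*24 = -24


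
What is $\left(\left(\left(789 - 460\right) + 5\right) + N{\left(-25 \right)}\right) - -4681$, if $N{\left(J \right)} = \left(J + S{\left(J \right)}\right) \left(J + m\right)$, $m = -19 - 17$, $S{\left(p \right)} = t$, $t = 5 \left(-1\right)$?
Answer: $6845$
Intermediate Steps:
$t = -5$
$S{\left(p \right)} = -5$
$m = -36$
$N{\left(J \right)} = \left(-36 + J\right) \left(-5 + J\right)$ ($N{\left(J \right)} = \left(J - 5\right) \left(J - 36\right) = \left(-5 + J\right) \left(-36 + J\right) = \left(-36 + J\right) \left(-5 + J\right)$)
$\left(\left(\left(789 - 460\right) + 5\right) + N{\left(-25 \right)}\right) - -4681 = \left(\left(\left(789 - 460\right) + 5\right) + \left(180 + \left(-25\right)^{2} - -1025\right)\right) - -4681 = \left(\left(329 + 5\right) + \left(180 + 625 + 1025\right)\right) + 4681 = \left(334 + 1830\right) + 4681 = 2164 + 4681 = 6845$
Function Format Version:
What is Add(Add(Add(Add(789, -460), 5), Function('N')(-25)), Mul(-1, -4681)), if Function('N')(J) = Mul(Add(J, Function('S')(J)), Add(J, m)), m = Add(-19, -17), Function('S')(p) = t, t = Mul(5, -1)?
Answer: 6845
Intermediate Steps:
t = -5
Function('S')(p) = -5
m = -36
Function('N')(J) = Mul(Add(-36, J), Add(-5, J)) (Function('N')(J) = Mul(Add(J, -5), Add(J, -36)) = Mul(Add(-5, J), Add(-36, J)) = Mul(Add(-36, J), Add(-5, J)))
Add(Add(Add(Add(789, -460), 5), Function('N')(-25)), Mul(-1, -4681)) = Add(Add(Add(Add(789, -460), 5), Add(180, Pow(-25, 2), Mul(-41, -25))), Mul(-1, -4681)) = Add(Add(Add(329, 5), Add(180, 625, 1025)), 4681) = Add(Add(334, 1830), 4681) = Add(2164, 4681) = 6845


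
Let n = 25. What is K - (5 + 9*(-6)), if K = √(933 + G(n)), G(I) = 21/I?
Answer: 49 + 3*√2594/5 ≈ 79.559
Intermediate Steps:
K = 3*√2594/5 (K = √(933 + 21/25) = √(23346/25) = 3*√2594/5 ≈ 30.559)
K - (5 + 9*(-6)) = 3*√2594/5 - (5 + 9*(-6)) = 3*√2594/5 - (5 - 54) = 3*√2594/5 - 1*(-49) = 3*√2594/5 + 49 = 49 + 3*√2594/5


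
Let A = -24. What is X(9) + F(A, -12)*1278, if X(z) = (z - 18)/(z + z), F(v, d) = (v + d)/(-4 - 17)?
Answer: 30665/14 ≈ 2190.4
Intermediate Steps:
F(v, d) = -d/21 - v/21 (F(v, d) = (d + v)/(-21) = (d + v)*(-1/21) = -d/21 - v/21)
X(z) = (-18 + z)/(2*z) (X(z) = (-18 + z)/((2*z)) = (-18 + z)*(1/(2*z)) = (-18 + z)/(2*z))
X(9) + F(A, -12)*1278 = (½)*(-18 + 9)/9 + (-1/21*(-12) - 1/21*(-24))*1278 = (½)*(⅑)*(-9) + (4/7 + 8/7)*1278 = -½ + (12/7)*1278 = -½ + 15336/7 = 30665/14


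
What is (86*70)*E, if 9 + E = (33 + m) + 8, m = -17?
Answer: 90300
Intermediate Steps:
E = 15 (E = -9 + ((33 - 17) + 8) = -9 + (16 + 8) = -9 + 24 = 15)
(86*70)*E = (86*70)*15 = 6020*15 = 90300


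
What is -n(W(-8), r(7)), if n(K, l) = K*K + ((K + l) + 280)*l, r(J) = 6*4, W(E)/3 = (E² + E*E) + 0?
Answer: -163968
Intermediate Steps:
W(E) = 6*E² (W(E) = 3*((E² + E*E) + 0) = 3*((E² + E²) + 0) = 3*(2*E² + 0) = 3*(2*E²) = 6*E²)
r(J) = 24
n(K, l) = K² + l*(280 + K + l) (n(K, l) = K² + (280 + K + l)*l = K² + l*(280 + K + l))
-n(W(-8), r(7)) = -((6*(-8)²)² + 24² + 280*24 + (6*(-8)²)*24) = -((6*64)² + 576 + 6720 + (6*64)*24) = -(384² + 576 + 6720 + 384*24) = -(147456 + 576 + 6720 + 9216) = -1*163968 = -163968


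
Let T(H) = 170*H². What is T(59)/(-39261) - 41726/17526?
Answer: -87025837/4986147 ≈ -17.454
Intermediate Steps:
T(59)/(-39261) - 41726/17526 = (170*59²)/(-39261) - 41726/17526 = (170*3481)*(-1/39261) - 41726*1/17526 = 591770*(-1/39261) - 20863/8763 = -591770/39261 - 20863/8763 = -87025837/4986147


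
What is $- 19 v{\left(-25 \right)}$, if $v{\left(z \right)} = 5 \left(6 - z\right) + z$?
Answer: $-2470$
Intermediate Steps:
$v{\left(z \right)} = 30 - 4 z$ ($v{\left(z \right)} = \left(30 - 5 z\right) + z = 30 - 4 z$)
$- 19 v{\left(-25 \right)} = - 19 \left(30 - -100\right) = - 19 \left(30 + 100\right) = \left(-19\right) 130 = -2470$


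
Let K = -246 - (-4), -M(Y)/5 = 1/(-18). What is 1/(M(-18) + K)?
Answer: -18/4351 ≈ -0.0041370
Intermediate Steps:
M(Y) = 5/18 (M(Y) = -5/(-18) = -5*(-1/18) = 5/18)
K = -242 (K = -246 - 1*(-4) = -246 + 4 = -242)
1/(M(-18) + K) = 1/(5/18 - 242) = 1/(-4351/18) = -18/4351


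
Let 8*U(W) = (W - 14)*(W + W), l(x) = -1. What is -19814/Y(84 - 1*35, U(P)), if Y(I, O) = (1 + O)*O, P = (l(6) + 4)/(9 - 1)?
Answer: -1298530304/23217 ≈ -55930.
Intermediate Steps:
P = 3/8 (P = (-1 + 4)/(9 - 1) = 3/8 ≈ 0.37500)
U(W) = W*(-14 + W)/4 (U(W) = ((W - 14)*(W + W))/8 = ((-14 + W)*(2*W))/8 = (2*W*(-14 + W))/8 = W*(-14 + W)/4)
Y(I, O) = O*(1 + O)
-19814/Y(84 - 1*35, U(P)) = -19814*32/(3*(1 + (1/4)*(3/8)*(-14 + 3/8))*(-14 + 3/8)) = -19814*(-256/(327*(1 + (1/4)*(3/8)*(-109/8)))) = -19814*(-256/(327*(1 - 327/256))) = -19814/((-327/256*(-71/256))) = -19814/23217/65536 = -19814*65536/23217 = -1298530304/23217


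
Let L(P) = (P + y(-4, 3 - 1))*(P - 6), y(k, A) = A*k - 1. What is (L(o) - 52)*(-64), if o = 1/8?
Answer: -9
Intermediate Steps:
y(k, A) = -1 + A*k
o = 1/8 ≈ 0.12500
L(P) = (-9 + P)*(-6 + P) (L(P) = (P + (-1 + (3 - 1)*(-4)))*(P - 6) = (P + (-1 + 2*(-4)))*(-6 + P) = (P + (-1 - 8))*(-6 + P) = (P - 9)*(-6 + P) = (-9 + P)*(-6 + P))
(L(o) - 52)*(-64) = ((54 + (1/8)**2 - 15*1/8) - 52)*(-64) = ((54 + 1/64 - 15/8) - 52)*(-64) = (3337/64 - 52)*(-64) = (9/64)*(-64) = -9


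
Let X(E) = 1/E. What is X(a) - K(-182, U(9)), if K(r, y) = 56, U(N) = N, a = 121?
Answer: -6775/121 ≈ -55.992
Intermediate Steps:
X(a) - K(-182, U(9)) = 1/121 - 1*56 = 1/121 - 56 = -6775/121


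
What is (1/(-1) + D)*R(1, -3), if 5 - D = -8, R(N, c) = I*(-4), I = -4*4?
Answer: 768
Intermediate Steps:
I = -16
R(N, c) = 64 (R(N, c) = -16*(-4) = 64)
D = 13 (D = 5 - 1*(-8) = 5 + 8 = 13)
(1/(-1) + D)*R(1, -3) = (1/(-1) + 13)*64 = (-1 + 13)*64 = 12*64 = 768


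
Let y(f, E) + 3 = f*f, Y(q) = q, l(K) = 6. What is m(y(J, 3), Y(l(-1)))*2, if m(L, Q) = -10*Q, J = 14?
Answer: -120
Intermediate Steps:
y(f, E) = -3 + f² (y(f, E) = -3 + f*f = -3 + f²)
m(y(J, 3), Y(l(-1)))*2 = -10*6*2 = -60*2 = -120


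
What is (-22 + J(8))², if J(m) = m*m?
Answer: 1764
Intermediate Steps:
J(m) = m²
(-22 + J(8))² = (-22 + 8²)² = (-22 + 64)² = 42² = 1764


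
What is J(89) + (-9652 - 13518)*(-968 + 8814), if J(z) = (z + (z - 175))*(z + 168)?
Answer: -181791049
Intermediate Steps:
J(z) = (-175 + 2*z)*(168 + z) (J(z) = (z + (-175 + z))*(168 + z) = (-175 + 2*z)*(168 + z))
J(89) + (-9652 - 13518)*(-968 + 8814) = (-29400 + 2*89**2 + 161*89) + (-9652 - 13518)*(-968 + 8814) = (-29400 + 2*7921 + 14329) - 23170*7846 = (-29400 + 15842 + 14329) - 181791820 = 771 - 181791820 = -181791049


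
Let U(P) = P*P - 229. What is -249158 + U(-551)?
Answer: 54214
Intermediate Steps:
U(P) = -229 + P**2 (U(P) = P**2 - 229 = -229 + P**2)
-249158 + U(-551) = -249158 + (-229 + (-551)**2) = -249158 + (-229 + 303601) = -249158 + 303372 = 54214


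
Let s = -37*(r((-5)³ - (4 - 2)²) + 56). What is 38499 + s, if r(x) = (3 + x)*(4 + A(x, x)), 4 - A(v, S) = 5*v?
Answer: 3080713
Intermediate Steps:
A(v, S) = 4 - 5*v
r(x) = (3 + x)*(8 - 5*x) (r(x) = (3 + x)*(4 + (4 - 5*x)) = (3 + x)*(8 - 5*x))
s = 3042214 (s = -37*((24 - 7*((-5)³ - (4 - 2)²) - 5*((-5)³ - (4 - 2)²)²) + 56) = -37*((24 - 7*(-125 - 1*2²) - 5*(-125 - 1*2²)²) + 56) = -37*((24 - 7*(-125 - 1*4) - 5*(-125 - 1*4)²) + 56) = -37*((24 - 7*(-125 - 4) - 5*(-125 - 4)²) + 56) = -37*((24 - 7*(-129) - 5*(-129)²) + 56) = -37*((24 + 903 - 5*16641) + 56) = -37*((24 + 903 - 83205) + 56) = -37*(-82278 + 56) = -37*(-82222) = 3042214)
38499 + s = 38499 + 3042214 = 3080713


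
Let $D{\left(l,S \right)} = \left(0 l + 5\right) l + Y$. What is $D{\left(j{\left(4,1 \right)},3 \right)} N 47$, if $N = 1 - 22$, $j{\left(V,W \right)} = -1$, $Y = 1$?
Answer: $3948$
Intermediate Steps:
$N = -21$ ($N = 1 - 22 = -21$)
$D{\left(l,S \right)} = 1 + 5 l$ ($D{\left(l,S \right)} = \left(0 l + 5\right) l + 1 = \left(0 + 5\right) l + 1 = 5 l + 1 = 1 + 5 l$)
$D{\left(j{\left(4,1 \right)},3 \right)} N 47 = \left(1 + 5 \left(-1\right)\right) \left(-21\right) 47 = \left(1 - 5\right) \left(-21\right) 47 = \left(-4\right) \left(-21\right) 47 = 84 \cdot 47 = 3948$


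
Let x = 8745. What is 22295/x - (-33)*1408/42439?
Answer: 270501037/74225811 ≈ 3.6443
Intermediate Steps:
22295/x - (-33)*1408/42439 = 22295/8745 - (-33)*1408/42439 = 22295*(1/8745) - 33*(-1408)*(1/42439) = 4459/1749 + 46464*(1/42439) = 4459/1749 + 46464/42439 = 270501037/74225811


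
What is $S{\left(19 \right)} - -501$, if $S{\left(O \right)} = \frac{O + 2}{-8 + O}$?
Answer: $\frac{5532}{11} \approx 502.91$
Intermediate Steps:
$S{\left(O \right)} = \frac{2 + O}{-8 + O}$
$S{\left(19 \right)} - -501 = \frac{2 + 19}{-8 + 19} - -501 = \frac{1}{11} \cdot 21 + 501 = \frac{21}{11} + 501 = \frac{5532}{11}$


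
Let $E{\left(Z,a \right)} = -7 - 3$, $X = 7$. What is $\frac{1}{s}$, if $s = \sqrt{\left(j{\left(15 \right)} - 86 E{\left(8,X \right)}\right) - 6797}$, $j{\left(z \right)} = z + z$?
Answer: $- \frac{i \sqrt{5907}}{5907} \approx - 0.013011 i$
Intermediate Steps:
$j{\left(z \right)} = 2 z$
$E{\left(Z,a \right)} = -10$
$s = i \sqrt{5907}$ ($s = \sqrt{\left(2 \cdot 15 - -860\right) - 6797} = \sqrt{\left(30 + 860\right) - 6797} = \sqrt{890 - 6797} = \sqrt{-5907} = i \sqrt{5907} \approx 76.857 i$)
$\frac{1}{s} = \frac{1}{i \sqrt{5907}} = - \frac{i \sqrt{5907}}{5907}$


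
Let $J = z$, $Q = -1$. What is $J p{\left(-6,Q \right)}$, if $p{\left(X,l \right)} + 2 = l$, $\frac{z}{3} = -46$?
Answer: $414$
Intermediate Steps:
$z = -138$ ($z = 3 \left(-46\right) = -138$)
$p{\left(X,l \right)} = -2 + l$
$J = -138$
$J p{\left(-6,Q \right)} = - 138 \left(-2 - 1\right) = \left(-138\right) \left(-3\right) = 414$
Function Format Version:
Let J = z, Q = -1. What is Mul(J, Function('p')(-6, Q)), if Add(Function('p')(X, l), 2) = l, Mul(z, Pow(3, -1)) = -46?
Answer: 414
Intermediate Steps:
z = -138 (z = Mul(3, -46) = -138)
Function('p')(X, l) = Add(-2, l)
J = -138
Mul(J, Function('p')(-6, Q)) = Mul(-138, Add(-2, -1)) = Mul(-138, -3) = 414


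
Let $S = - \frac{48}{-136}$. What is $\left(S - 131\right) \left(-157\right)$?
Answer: $\frac{348697}{17} \approx 20512.0$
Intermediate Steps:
$S = \frac{6}{17}$ ($S = \left(-48\right) \left(- \frac{1}{136}\right) = \frac{6}{17} \approx 0.35294$)
$\left(S - 131\right) \left(-157\right) = \left(\frac{6}{17} - 131\right) \left(-157\right) = \left(- \frac{2221}{17}\right) \left(-157\right) = \frac{348697}{17}$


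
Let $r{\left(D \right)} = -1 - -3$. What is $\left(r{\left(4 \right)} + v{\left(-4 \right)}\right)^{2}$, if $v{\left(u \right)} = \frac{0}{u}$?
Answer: $4$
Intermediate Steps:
$v{\left(u \right)} = 0$
$r{\left(D \right)} = 2$ ($r{\left(D \right)} = -1 + 3 = 2$)
$\left(r{\left(4 \right)} + v{\left(-4 \right)}\right)^{2} = \left(2 + 0\right)^{2} = 2^{2} = 4$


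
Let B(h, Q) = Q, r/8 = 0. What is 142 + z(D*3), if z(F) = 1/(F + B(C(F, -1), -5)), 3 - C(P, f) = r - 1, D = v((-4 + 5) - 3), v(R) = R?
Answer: 1561/11 ≈ 141.91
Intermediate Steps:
r = 0 (r = 8*0 = 0)
D = -2 (D = (-4 + 5) - 3 = 1 - 3 = -2)
C(P, f) = 4 (C(P, f) = 3 - (0 - 1) = 3 - 1*(-1) = 3 + 1 = 4)
z(F) = 1/(-5 + F) (z(F) = 1/(F - 5) = 1/(-5 + F))
142 + z(D*3) = 142 + 1/(-5 - 2*3) = 142 + 1/(-5 - 6) = 142 + 1/(-11) = 142 - 1/11 = 1561/11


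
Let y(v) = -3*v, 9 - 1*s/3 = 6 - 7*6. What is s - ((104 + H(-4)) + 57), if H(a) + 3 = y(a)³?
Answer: -1751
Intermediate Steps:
s = 135 (s = 27 - 3*(6 - 7*6) = 27 - 3*(6 - 42) = 27 - 3*(-36) = 27 + 108 = 135)
H(a) = -3 - 27*a³ (H(a) = -3 + (-3*a)³ = -3 - 27*a³)
s - ((104 + H(-4)) + 57) = 135 - ((104 + (-3 - 27*(-4)³)) + 57) = 135 - ((104 + (-3 - 27*(-64))) + 57) = 135 - ((104 + (-3 + 1728)) + 57) = 135 - ((104 + 1725) + 57) = 135 - (1829 + 57) = 135 - 1*1886 = 135 - 1886 = -1751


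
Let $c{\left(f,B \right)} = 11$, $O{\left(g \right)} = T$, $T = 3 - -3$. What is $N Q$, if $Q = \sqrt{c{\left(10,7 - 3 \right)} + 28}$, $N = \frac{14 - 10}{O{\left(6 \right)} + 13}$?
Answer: $\frac{4 \sqrt{39}}{19} \approx 1.3147$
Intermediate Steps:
$T = 6$ ($T = 3 + 3 = 6$)
$O{\left(g \right)} = 6$
$N = \frac{4}{19}$ ($N = \frac{14 - 10}{6 + 13} = \frac{4}{19} \approx 0.21053$)
$Q = \sqrt{39}$ ($Q = \sqrt{11 + 28} = \sqrt{39} \approx 6.245$)
$N Q = \frac{4 \sqrt{39}}{19}$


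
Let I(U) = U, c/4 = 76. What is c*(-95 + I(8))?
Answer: -26448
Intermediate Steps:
c = 304 (c = 4*76 = 304)
c*(-95 + I(8)) = 304*(-95 + 8) = 304*(-87) = -26448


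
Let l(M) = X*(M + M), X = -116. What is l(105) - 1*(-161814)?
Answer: 137454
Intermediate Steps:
l(M) = -232*M (l(M) = -116*(M + M) = -232*M)
l(105) - 1*(-161814) = -232*105 - 1*(-161814) = -24360 + 161814 = 137454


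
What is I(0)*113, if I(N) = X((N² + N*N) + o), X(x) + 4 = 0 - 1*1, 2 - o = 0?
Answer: -565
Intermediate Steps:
o = 2 (o = 2 - 1*0 = 2 + 0 = 2)
X(x) = -5 (X(x) = -4 + (0 - 1*1) = -4 + (0 - 1) = -4 - 1 = -5)
I(N) = -5
I(0)*113 = -5*113 = -565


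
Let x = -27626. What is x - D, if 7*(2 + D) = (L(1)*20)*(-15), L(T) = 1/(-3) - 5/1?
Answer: -194968/7 ≈ -27853.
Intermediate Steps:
L(T) = -16/3 (L(T) = 1*(-⅓) - 5*1 = -⅓ - 5 = -16/3)
D = 1586/7 (D = -2 + (-16/3*20*(-15))/7 = -2 + (-320/3*(-15))/7 = -2 + (⅐)*1600 = -2 + 1600/7 = 1586/7 ≈ 226.57)
x - D = -27626 - 1*1586/7 = -27626 - 1586/7 = -194968/7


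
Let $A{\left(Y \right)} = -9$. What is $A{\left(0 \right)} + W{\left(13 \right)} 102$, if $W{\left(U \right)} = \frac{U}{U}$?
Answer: $93$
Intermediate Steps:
$W{\left(U \right)} = 1$
$A{\left(0 \right)} + W{\left(13 \right)} 102 = -9 + 1 \cdot 102 = -9 + 102 = 93$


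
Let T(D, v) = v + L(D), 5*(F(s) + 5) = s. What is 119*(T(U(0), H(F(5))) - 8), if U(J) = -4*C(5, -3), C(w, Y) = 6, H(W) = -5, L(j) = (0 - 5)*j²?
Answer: -344267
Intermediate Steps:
F(s) = -5 + s/5
L(j) = -5*j²
U(J) = -24 (U(J) = -4*6 = -24)
T(D, v) = v - 5*D²
119*(T(U(0), H(F(5))) - 8) = 119*((-5 - 5*(-24)²) - 8) = 119*((-5 - 5*576) - 8) = 119*((-5 - 2880) - 8) = 119*(-2885 - 8) = 119*(-2893) = -344267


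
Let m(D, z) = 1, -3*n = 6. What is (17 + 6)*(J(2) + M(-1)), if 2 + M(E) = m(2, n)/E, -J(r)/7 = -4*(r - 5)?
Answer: -2001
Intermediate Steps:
n = -2 (n = -1/3*6 = -2)
J(r) = -140 + 28*r (J(r) = -(-28)*(r - 5) = -(-28)*(-5 + r) = -7*(20 - 4*r) = -140 + 28*r)
M(E) = -2 + 1/E
(17 + 6)*(J(2) + M(-1)) = (17 + 6)*((-140 + 28*2) + (-2 + 1/(-1))) = 23*((-140 + 56) + (-2 - 1)) = 23*(-84 - 3) = 23*(-87) = -2001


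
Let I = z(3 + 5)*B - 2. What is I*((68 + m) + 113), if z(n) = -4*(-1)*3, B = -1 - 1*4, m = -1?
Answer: -11160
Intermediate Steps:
B = -5 (B = -1 - 4 = -5)
z(n) = 12 (z(n) = 4*3 = 12)
I = -62 (I = 12*(-5) - 2 = -60 - 2 = -62)
I*((68 + m) + 113) = -62*((68 - 1) + 113) = -62*(67 + 113) = -62*180 = -11160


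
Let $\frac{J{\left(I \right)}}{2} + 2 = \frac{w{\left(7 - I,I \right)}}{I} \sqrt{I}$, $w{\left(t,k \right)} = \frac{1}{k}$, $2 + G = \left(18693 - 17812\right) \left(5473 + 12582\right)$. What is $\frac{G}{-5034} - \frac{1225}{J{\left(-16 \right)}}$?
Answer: $- \frac{15691242267}{5498806} + \frac{7840 i}{3277} \approx -2853.6 + 2.3924 i$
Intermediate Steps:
$G = 15906453$ ($G = -2 + \left(18693 - 17812\right) \left(5473 + 12582\right) = -2 + 881 \cdot 18055 = -2 + 15906455 = 15906453$)
$J{\left(I \right)} = -4 + \frac{2}{I^{\frac{3}{2}}}$ ($J{\left(I \right)} = -4 + 2 \frac{1}{I I} \sqrt{I} = -4 + 2 \frac{\sqrt{I}}{I^{2}} = -4 + \frac{2}{I^{\frac{3}{2}}}$)
$\frac{G}{-5034} - \frac{1225}{J{\left(-16 \right)}} = \frac{15906453}{-5034} - \frac{1225}{-4 + \frac{2}{\left(-64\right) i}} = 15906453 \left(- \frac{1}{5034}\right) - \frac{1225}{-4 + 2 \frac{i}{64}} = - \frac{5302151}{1678} - \frac{1225}{-4 + \frac{i}{32}} = - \frac{5302151}{1678} - 1225 \frac{1024 \left(-4 - \frac{i}{32}\right)}{16385} = - \frac{5302151}{1678} - \frac{250880 \left(-4 - \frac{i}{32}\right)}{3277}$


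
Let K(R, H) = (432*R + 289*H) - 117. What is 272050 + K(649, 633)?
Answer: 735238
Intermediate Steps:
K(R, H) = -117 + 289*H + 432*R (K(R, H) = (289*H + 432*R) - 117 = -117 + 289*H + 432*R)
272050 + K(649, 633) = 272050 + (-117 + 289*633 + 432*649) = 272050 + (-117 + 182937 + 280368) = 272050 + 463188 = 735238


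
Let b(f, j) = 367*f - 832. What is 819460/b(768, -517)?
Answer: 204865/70256 ≈ 2.9160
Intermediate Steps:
b(f, j) = -832 + 367*f
819460/b(768, -517) = 819460/(-832 + 367*768) = 819460/(-832 + 281856) = 819460/281024 = 819460*(1/281024) = 204865/70256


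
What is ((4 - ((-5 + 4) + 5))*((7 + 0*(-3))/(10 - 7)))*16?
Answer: 0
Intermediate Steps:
((4 - ((-5 + 4) + 5))*((7 + 0*(-3))/(10 - 7)))*16 = ((4 - (-1 + 5))*((7 + 0)/3))*16 = ((4 - 1*4)*(7*(1/3)))*16 = ((4 - 4)*(7/3))*16 = (0*(7/3))*16 = 0*16 = 0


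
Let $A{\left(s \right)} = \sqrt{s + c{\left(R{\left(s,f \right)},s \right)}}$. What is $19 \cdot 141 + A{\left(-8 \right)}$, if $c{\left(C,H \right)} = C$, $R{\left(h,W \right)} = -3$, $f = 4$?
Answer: $2679 + i \sqrt{11} \approx 2679.0 + 3.3166 i$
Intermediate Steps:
$A{\left(s \right)} = \sqrt{-3 + s}$ ($A{\left(s \right)} = \sqrt{s - 3} = \sqrt{-3 + s}$)
$19 \cdot 141 + A{\left(-8 \right)} = 19 \cdot 141 + \sqrt{-3 - 8} = 2679 + \sqrt{-11} = 2679 + i \sqrt{11}$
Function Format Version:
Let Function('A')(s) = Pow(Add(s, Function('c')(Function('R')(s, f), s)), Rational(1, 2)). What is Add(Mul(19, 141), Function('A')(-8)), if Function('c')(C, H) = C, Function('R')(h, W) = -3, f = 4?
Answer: Add(2679, Mul(I, Pow(11, Rational(1, 2)))) ≈ Add(2679.0, Mul(3.3166, I))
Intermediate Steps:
Function('A')(s) = Pow(Add(-3, s), Rational(1, 2)) (Function('A')(s) = Pow(Add(s, -3), Rational(1, 2)) = Pow(Add(-3, s), Rational(1, 2)))
Add(Mul(19, 141), Function('A')(-8)) = Add(Mul(19, 141), Pow(Add(-3, -8), Rational(1, 2))) = Add(2679, Pow(-11, Rational(1, 2))) = Add(2679, Mul(I, Pow(11, Rational(1, 2))))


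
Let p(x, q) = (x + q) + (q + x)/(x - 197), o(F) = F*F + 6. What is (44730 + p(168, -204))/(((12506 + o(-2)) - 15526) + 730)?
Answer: -216027/11020 ≈ -19.603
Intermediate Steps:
o(F) = 6 + F² (o(F) = F² + 6 = 6 + F²)
p(x, q) = q + x + (q + x)/(-197 + x) (p(x, q) = (q + x) + (q + x)/(-197 + x) = q + x + (q + x)/(-197 + x))
(44730 + p(168, -204))/(((12506 + o(-2)) - 15526) + 730) = (44730 + (168² - 196*(-204) - 196*168 - 204*168)/(-197 + 168))/(((12506 + (6 + (-2)²)) - 15526) + 730) = (44730 + (28224 + 39984 - 32928 - 34272)/(-29))/(((12506 + (6 + 4)) - 15526) + 730) = (44730 - 1/29*1008)/(((12506 + 10) - 15526) + 730) = (44730 - 1008/29)/((12516 - 15526) + 730) = 1296162/(29*(-3010 + 730)) = (1296162/29)/(-2280) = (1296162/29)*(-1/2280) = -216027/11020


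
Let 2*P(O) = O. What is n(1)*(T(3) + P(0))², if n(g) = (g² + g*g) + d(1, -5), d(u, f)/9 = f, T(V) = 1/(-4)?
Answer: -43/16 ≈ -2.6875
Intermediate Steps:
T(V) = -¼
P(O) = O/2
d(u, f) = 9*f
n(g) = -45 + 2*g² (n(g) = (g² + g*g) + 9*(-5) = (g² + g²) - 45 = 2*g² - 45 = -45 + 2*g²)
n(1)*(T(3) + P(0))² = (-45 + 2*1²)*(-¼ + (½)*0)² = (-45 + 2*1)*(-¼ + 0)² = (-45 + 2)*(-¼)² = -43*1/16 = -43/16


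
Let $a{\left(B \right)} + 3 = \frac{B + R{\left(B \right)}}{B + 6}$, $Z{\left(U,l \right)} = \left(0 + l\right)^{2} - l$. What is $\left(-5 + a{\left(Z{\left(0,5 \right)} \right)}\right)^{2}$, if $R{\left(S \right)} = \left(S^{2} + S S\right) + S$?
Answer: $\frac{99856}{169} \approx 590.86$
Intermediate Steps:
$R{\left(S \right)} = S + 2 S^{2}$ ($R{\left(S \right)} = \left(S^{2} + S^{2}\right) + S = 2 S^{2} + S = S + 2 S^{2}$)
$Z{\left(U,l \right)} = l^{2} - l$
$a{\left(B \right)} = -3 + \frac{B + B \left(1 + 2 B\right)}{6 + B}$ ($a{\left(B \right)} = -3 + \frac{B + B \left(1 + 2 B\right)}{B + 6} = -3 + \frac{B + B \left(1 + 2 B\right)}{6 + B}$)
$\left(-5 + a{\left(Z{\left(0,5 \right)} \right)}\right)^{2} = \left(-5 + \frac{-18 - 5 \left(-1 + 5\right) + 2 \left(5 \left(-1 + 5\right)\right)^{2}}{6 + 5 \left(-1 + 5\right)}\right)^{2} = \left(-5 + \frac{-18 - 5 \cdot 4 + 2 \left(5 \cdot 4\right)^{2}}{6 + 5 \cdot 4}\right)^{2} = \left(-5 + \frac{-18 - 20 + 2 \cdot 20^{2}}{6 + 20}\right)^{2} = \left(-5 + \frac{-18 - 20 + 2 \cdot 400}{26}\right)^{2} = \left(-5 + \frac{-18 - 20 + 800}{26}\right)^{2} = \left(-5 + \frac{1}{26} \cdot 762\right)^{2} = \left(-5 + \frac{381}{13}\right)^{2} = \left(\frac{316}{13}\right)^{2} = \frac{99856}{169}$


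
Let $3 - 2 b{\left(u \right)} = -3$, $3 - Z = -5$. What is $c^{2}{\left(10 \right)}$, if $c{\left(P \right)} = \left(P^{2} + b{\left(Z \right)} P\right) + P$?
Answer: $19600$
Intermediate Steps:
$Z = 8$ ($Z = 3 - -5 = 3 + 5 = 8$)
$b{\left(u \right)} = 3$ ($b{\left(u \right)} = \frac{3}{2} - - \frac{3}{2} = \frac{3}{2} + \frac{3}{2} = 3$)
$c{\left(P \right)} = P^{2} + 4 P$ ($c{\left(P \right)} = \left(P^{2} + 3 P\right) + P = P^{2} + 4 P$)
$c^{2}{\left(10 \right)} = \left(10 \left(4 + 10\right)\right)^{2} = \left(10 \cdot 14\right)^{2} = 140^{2} = 19600$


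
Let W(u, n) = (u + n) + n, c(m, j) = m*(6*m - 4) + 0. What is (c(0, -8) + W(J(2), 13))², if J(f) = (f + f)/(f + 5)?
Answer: 34596/49 ≈ 706.04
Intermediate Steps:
J(f) = 2*f/(5 + f) (J(f) = (2*f)/(5 + f) = 2*f/(5 + f))
c(m, j) = m*(-4 + 6*m) (c(m, j) = m*(-4 + 6*m) + 0 = m*(-4 + 6*m))
W(u, n) = u + 2*n (W(u, n) = (n + u) + n = u + 2*n)
(c(0, -8) + W(J(2), 13))² = (2*0*(-2 + 3*0) + (2*2/(5 + 2) + 2*13))² = (2*0*(-2 + 0) + (2*2/7 + 26))² = (2*0*(-2) + (2*2*(⅐) + 26))² = (0 + (4/7 + 26))² = (0 + 186/7)² = (186/7)² = 34596/49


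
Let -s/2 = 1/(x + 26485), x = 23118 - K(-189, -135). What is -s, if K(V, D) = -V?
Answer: 1/24707 ≈ 4.0474e-5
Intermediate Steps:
x = 22929 (x = 23118 - (-1)*(-189) = 23118 - 1*189 = 23118 - 189 = 22929)
s = -1/24707 (s = -2/(22929 + 26485) = -2/49414 = -2*1/49414 = -1/24707 ≈ -4.0474e-5)
-s = -1*(-1/24707) = 1/24707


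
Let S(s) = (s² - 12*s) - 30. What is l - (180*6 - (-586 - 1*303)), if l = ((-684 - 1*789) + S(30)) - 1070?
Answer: -4002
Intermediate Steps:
S(s) = -30 + s² - 12*s
l = -2033 (l = ((-684 - 1*789) + (-30 + 30² - 12*30)) - 1070 = ((-684 - 789) + (-30 + 900 - 360)) - 1070 = (-1473 + 510) - 1070 = -963 - 1070 = -2033)
l - (180*6 - (-586 - 1*303)) = -2033 - (180*6 - (-586 - 1*303)) = -2033 - (1080 - (-586 - 303)) = -2033 - (1080 - 1*(-889)) = -2033 - (1080 + 889) = -2033 - 1*1969 = -2033 - 1969 = -4002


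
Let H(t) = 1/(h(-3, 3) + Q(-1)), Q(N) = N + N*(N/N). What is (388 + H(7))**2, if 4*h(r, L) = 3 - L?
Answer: 600625/4 ≈ 1.5016e+5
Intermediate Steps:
h(r, L) = 3/4 - L/4 (h(r, L) = (3 - L)/4 = 3/4 - L/4)
Q(N) = 2*N (Q(N) = N + N*1 = N + N = 2*N)
H(t) = -1/2 (H(t) = 1/((3/4 - 1/4*3) + 2*(-1)) = 1/((3/4 - 3/4) - 2) = 1/(0 - 2) = 1/(-2) = -1/2)
(388 + H(7))**2 = (388 - 1/2)**2 = (775/2)**2 = 600625/4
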